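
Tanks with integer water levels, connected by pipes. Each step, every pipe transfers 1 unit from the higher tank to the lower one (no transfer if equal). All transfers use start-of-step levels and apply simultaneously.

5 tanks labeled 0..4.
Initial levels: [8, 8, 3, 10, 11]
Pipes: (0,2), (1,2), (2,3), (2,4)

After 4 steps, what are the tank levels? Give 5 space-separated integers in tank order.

Answer: 7 7 10 8 8

Derivation:
Step 1: flows [0->2,1->2,3->2,4->2] -> levels [7 7 7 9 10]
Step 2: flows [0=2,1=2,3->2,4->2] -> levels [7 7 9 8 9]
Step 3: flows [2->0,2->1,2->3,2=4] -> levels [8 8 6 9 9]
Step 4: flows [0->2,1->2,3->2,4->2] -> levels [7 7 10 8 8]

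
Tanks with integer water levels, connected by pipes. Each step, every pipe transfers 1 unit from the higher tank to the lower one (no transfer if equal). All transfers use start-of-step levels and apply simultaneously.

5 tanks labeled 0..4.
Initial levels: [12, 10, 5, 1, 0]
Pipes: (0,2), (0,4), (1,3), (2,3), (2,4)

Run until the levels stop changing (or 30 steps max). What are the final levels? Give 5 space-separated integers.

Answer: 5 6 4 7 6

Derivation:
Step 1: flows [0->2,0->4,1->3,2->3,2->4] -> levels [10 9 4 3 2]
Step 2: flows [0->2,0->4,1->3,2->3,2->4] -> levels [8 8 3 5 4]
Step 3: flows [0->2,0->4,1->3,3->2,4->2] -> levels [6 7 6 5 4]
Step 4: flows [0=2,0->4,1->3,2->3,2->4] -> levels [5 6 4 7 6]
Step 5: flows [0->2,4->0,3->1,3->2,4->2] -> levels [5 7 7 5 4]
Step 6: flows [2->0,0->4,1->3,2->3,2->4] -> levels [5 6 4 7 6]
  -> period-2 cycle: step 6 state = step 4 state; never stabilizes
  -> state at step 30: (30-4) mod 2 = 0, same as step 4 -> [5 6 4 7 6]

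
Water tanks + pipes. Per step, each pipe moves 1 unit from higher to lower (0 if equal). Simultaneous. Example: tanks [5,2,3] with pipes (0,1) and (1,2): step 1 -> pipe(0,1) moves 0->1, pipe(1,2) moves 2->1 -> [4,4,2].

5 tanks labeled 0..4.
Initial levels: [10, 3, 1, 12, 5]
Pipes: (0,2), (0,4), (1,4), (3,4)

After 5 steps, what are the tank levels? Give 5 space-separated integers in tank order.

Answer: 6 7 5 7 6

Derivation:
Step 1: flows [0->2,0->4,4->1,3->4] -> levels [8 4 2 11 6]
Step 2: flows [0->2,0->4,4->1,3->4] -> levels [6 5 3 10 7]
Step 3: flows [0->2,4->0,4->1,3->4] -> levels [6 6 4 9 6]
Step 4: flows [0->2,0=4,1=4,3->4] -> levels [5 6 5 8 7]
Step 5: flows [0=2,4->0,4->1,3->4] -> levels [6 7 5 7 6]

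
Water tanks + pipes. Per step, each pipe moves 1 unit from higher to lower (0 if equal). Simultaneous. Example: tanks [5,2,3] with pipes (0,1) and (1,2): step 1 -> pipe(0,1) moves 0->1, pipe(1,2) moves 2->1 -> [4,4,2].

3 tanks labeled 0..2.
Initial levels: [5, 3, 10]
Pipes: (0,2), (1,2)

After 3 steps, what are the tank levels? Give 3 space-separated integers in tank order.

Step 1: flows [2->0,2->1] -> levels [6 4 8]
Step 2: flows [2->0,2->1] -> levels [7 5 6]
Step 3: flows [0->2,2->1] -> levels [6 6 6]

Answer: 6 6 6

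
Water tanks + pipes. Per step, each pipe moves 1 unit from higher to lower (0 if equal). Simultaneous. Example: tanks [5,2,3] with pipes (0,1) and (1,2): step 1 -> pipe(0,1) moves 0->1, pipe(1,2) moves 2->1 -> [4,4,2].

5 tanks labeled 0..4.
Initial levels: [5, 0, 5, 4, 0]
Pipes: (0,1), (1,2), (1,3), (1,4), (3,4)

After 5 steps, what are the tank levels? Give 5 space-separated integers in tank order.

Answer: 3 1 3 4 3

Derivation:
Step 1: flows [0->1,2->1,3->1,1=4,3->4] -> levels [4 3 4 2 1]
Step 2: flows [0->1,2->1,1->3,1->4,3->4] -> levels [3 3 3 2 3]
Step 3: flows [0=1,1=2,1->3,1=4,4->3] -> levels [3 2 3 4 2]
Step 4: flows [0->1,2->1,3->1,1=4,3->4] -> levels [2 5 2 2 3]
Step 5: flows [1->0,1->2,1->3,1->4,4->3] -> levels [3 1 3 4 3]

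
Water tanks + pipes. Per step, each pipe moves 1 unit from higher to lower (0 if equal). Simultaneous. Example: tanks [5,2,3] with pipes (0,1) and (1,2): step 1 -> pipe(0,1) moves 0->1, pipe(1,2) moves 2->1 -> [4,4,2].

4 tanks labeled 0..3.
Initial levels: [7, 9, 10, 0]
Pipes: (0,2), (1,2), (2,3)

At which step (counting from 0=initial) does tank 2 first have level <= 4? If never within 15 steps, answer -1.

Answer: -1

Derivation:
Step 1: flows [2->0,2->1,2->3] -> levels [8 10 7 1]
Step 2: flows [0->2,1->2,2->3] -> levels [7 9 8 2]
Step 3: flows [2->0,1->2,2->3] -> levels [8 8 7 3]
Step 4: flows [0->2,1->2,2->3] -> levels [7 7 8 4]
Step 5: flows [2->0,2->1,2->3] -> levels [8 8 5 5]
Step 6: flows [0->2,1->2,2=3] -> levels [7 7 7 5]
Step 7: flows [0=2,1=2,2->3] -> levels [7 7 6 6]
Step 8: flows [0->2,1->2,2=3] -> levels [6 6 8 6]
Step 9: flows [2->0,2->1,2->3] -> levels [7 7 5 7]
Step 10: flows [0->2,1->2,3->2] -> levels [6 6 8 6]
  -> period-2 cycle (repeats step 8); tank 2 never drops to <=4
Tank 2 never reaches <=4 within 15 steps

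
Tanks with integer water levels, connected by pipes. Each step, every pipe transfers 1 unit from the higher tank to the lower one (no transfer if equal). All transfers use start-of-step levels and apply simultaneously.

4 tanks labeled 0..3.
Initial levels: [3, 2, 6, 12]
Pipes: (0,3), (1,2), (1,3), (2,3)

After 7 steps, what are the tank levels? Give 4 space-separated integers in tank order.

Step 1: flows [3->0,2->1,3->1,3->2] -> levels [4 4 6 9]
Step 2: flows [3->0,2->1,3->1,3->2] -> levels [5 6 6 6]
Step 3: flows [3->0,1=2,1=3,2=3] -> levels [6 6 6 5]
Step 4: flows [0->3,1=2,1->3,2->3] -> levels [5 5 5 8]
Step 5: flows [3->0,1=2,3->1,3->2] -> levels [6 6 6 5]
  -> period-2 cycle: step 5 state = step 3 state
  -> state at step 7: (7-3) mod 2 = 0, same as step 3 -> [6 6 6 5]

Answer: 6 6 6 5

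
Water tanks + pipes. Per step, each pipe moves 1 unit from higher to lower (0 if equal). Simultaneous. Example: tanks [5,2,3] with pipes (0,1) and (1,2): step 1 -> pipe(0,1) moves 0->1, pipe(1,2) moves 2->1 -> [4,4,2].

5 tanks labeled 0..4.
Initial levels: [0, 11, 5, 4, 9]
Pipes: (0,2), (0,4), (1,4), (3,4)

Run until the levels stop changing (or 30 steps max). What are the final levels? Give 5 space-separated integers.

Step 1: flows [2->0,4->0,1->4,4->3] -> levels [2 10 4 5 8]
Step 2: flows [2->0,4->0,1->4,4->3] -> levels [4 9 3 6 7]
Step 3: flows [0->2,4->0,1->4,4->3] -> levels [4 8 4 7 6]
Step 4: flows [0=2,4->0,1->4,3->4] -> levels [5 7 4 6 7]
Step 5: flows [0->2,4->0,1=4,4->3] -> levels [5 7 5 7 5]
Step 6: flows [0=2,0=4,1->4,3->4] -> levels [5 6 5 6 7]
Step 7: flows [0=2,4->0,4->1,4->3] -> levels [6 7 5 7 4]
Step 8: flows [0->2,0->4,1->4,3->4] -> levels [4 6 6 6 7]
Step 9: flows [2->0,4->0,4->1,4->3] -> levels [6 7 5 7 4]
  -> period-2 cycle: step 9 state = step 7 state; never stabilizes
  -> state at step 30: (30-7) mod 2 = 1, same as step 8 -> [4 6 6 6 7]

Answer: 4 6 6 6 7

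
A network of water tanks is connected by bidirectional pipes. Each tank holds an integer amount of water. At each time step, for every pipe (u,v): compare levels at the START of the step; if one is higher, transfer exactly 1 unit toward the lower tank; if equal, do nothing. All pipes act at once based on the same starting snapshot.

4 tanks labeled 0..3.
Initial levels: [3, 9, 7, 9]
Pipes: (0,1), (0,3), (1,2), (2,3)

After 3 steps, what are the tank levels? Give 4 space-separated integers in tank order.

Answer: 7 7 7 7

Derivation:
Step 1: flows [1->0,3->0,1->2,3->2] -> levels [5 7 9 7]
Step 2: flows [1->0,3->0,2->1,2->3] -> levels [7 7 7 7]
Step 3: flows [0=1,0=3,1=2,2=3] -> levels [7 7 7 7]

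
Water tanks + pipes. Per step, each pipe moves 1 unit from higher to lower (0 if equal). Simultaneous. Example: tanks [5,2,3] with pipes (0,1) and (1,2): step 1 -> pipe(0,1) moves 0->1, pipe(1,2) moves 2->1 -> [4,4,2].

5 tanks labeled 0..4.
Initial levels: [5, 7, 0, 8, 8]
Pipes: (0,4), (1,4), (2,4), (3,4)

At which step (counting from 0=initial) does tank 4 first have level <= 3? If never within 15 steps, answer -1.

Step 1: flows [4->0,4->1,4->2,3=4] -> levels [6 8 1 8 5]
Step 2: flows [0->4,1->4,4->2,3->4] -> levels [5 7 2 7 7]
Step 3: flows [4->0,1=4,4->2,3=4] -> levels [6 7 3 7 5]
Step 4: flows [0->4,1->4,4->2,3->4] -> levels [5 6 4 6 7]
Step 5: flows [4->0,4->1,4->2,4->3] -> levels [6 7 5 7 3]
Tank 4 first reaches <=3 at step 5

Answer: 5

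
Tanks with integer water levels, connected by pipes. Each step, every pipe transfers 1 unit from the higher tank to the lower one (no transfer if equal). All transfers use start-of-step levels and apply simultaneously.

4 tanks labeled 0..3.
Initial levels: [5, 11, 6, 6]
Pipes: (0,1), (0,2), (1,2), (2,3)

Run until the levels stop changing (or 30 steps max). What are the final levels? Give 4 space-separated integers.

Answer: 7 7 8 6

Derivation:
Step 1: flows [1->0,2->0,1->2,2=3] -> levels [7 9 6 6]
Step 2: flows [1->0,0->2,1->2,2=3] -> levels [7 7 8 6]
Step 3: flows [0=1,2->0,2->1,2->3] -> levels [8 8 5 7]
Step 4: flows [0=1,0->2,1->2,3->2] -> levels [7 7 8 6]
  -> period-2 cycle: step 4 state = step 2 state; never stabilizes
  -> state at step 30: (30-2) mod 2 = 0, same as step 2 -> [7 7 8 6]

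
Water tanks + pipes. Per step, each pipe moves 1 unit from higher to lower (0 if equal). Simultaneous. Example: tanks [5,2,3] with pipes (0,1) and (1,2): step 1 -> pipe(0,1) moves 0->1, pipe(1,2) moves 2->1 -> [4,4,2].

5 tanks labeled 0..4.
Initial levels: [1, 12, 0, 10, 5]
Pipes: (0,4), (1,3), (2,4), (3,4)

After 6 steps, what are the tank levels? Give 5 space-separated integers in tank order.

Answer: 3 8 3 8 6

Derivation:
Step 1: flows [4->0,1->3,4->2,3->4] -> levels [2 11 1 10 4]
Step 2: flows [4->0,1->3,4->2,3->4] -> levels [3 10 2 10 3]
Step 3: flows [0=4,1=3,4->2,3->4] -> levels [3 10 3 9 3]
Step 4: flows [0=4,1->3,2=4,3->4] -> levels [3 9 3 9 4]
Step 5: flows [4->0,1=3,4->2,3->4] -> levels [4 9 4 8 3]
Step 6: flows [0->4,1->3,2->4,3->4] -> levels [3 8 3 8 6]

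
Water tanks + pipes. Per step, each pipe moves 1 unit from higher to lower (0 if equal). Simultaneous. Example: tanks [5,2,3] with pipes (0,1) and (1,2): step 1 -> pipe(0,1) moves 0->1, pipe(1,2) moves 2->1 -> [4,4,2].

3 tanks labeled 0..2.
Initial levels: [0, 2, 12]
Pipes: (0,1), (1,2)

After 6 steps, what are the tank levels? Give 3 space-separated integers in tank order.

Step 1: flows [1->0,2->1] -> levels [1 2 11]
Step 2: flows [1->0,2->1] -> levels [2 2 10]
Step 3: flows [0=1,2->1] -> levels [2 3 9]
Step 4: flows [1->0,2->1] -> levels [3 3 8]
Step 5: flows [0=1,2->1] -> levels [3 4 7]
Step 6: flows [1->0,2->1] -> levels [4 4 6]

Answer: 4 4 6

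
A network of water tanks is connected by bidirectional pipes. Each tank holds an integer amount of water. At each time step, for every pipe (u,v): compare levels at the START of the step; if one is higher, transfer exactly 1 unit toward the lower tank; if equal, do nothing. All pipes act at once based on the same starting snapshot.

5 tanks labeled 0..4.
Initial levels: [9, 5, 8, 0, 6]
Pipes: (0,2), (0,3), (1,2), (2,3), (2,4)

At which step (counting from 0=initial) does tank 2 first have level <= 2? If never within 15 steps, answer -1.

Answer: -1

Derivation:
Step 1: flows [0->2,0->3,2->1,2->3,2->4] -> levels [7 6 6 2 7]
Step 2: flows [0->2,0->3,1=2,2->3,4->2] -> levels [5 6 7 4 6]
Step 3: flows [2->0,0->3,2->1,2->3,2->4] -> levels [5 7 3 6 7]
Step 4: flows [0->2,3->0,1->2,3->2,4->2] -> levels [5 6 7 4 6]
  -> period-2 cycle (repeats step 2); tank 2 never drops to <=2
Tank 2 never reaches <=2 within 15 steps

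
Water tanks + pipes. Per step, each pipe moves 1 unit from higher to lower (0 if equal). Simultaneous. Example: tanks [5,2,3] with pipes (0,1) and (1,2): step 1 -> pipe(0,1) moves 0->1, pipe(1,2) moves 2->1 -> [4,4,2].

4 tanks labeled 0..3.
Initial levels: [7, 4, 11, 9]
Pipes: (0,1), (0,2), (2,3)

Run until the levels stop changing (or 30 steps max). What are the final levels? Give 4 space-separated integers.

Answer: 9 7 7 8

Derivation:
Step 1: flows [0->1,2->0,2->3] -> levels [7 5 9 10]
Step 2: flows [0->1,2->0,3->2] -> levels [7 6 9 9]
Step 3: flows [0->1,2->0,2=3] -> levels [7 7 8 9]
Step 4: flows [0=1,2->0,3->2] -> levels [8 7 8 8]
Step 5: flows [0->1,0=2,2=3] -> levels [7 8 8 8]
Step 6: flows [1->0,2->0,2=3] -> levels [9 7 7 8]
Step 7: flows [0->1,0->2,3->2] -> levels [7 8 9 7]
Step 8: flows [1->0,2->0,2->3] -> levels [9 7 7 8]
  -> period-2 cycle: step 8 state = step 6 state; never stabilizes
  -> state at step 30: (30-6) mod 2 = 0, same as step 6 -> [9 7 7 8]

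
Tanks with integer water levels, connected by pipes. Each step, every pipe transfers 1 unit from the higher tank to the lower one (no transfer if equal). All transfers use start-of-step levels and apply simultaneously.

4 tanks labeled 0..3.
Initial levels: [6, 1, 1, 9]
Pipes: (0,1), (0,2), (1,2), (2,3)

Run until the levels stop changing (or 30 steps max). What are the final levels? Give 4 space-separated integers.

Answer: 4 5 3 5

Derivation:
Step 1: flows [0->1,0->2,1=2,3->2] -> levels [4 2 3 8]
Step 2: flows [0->1,0->2,2->1,3->2] -> levels [2 4 4 7]
Step 3: flows [1->0,2->0,1=2,3->2] -> levels [4 3 4 6]
Step 4: flows [0->1,0=2,2->1,3->2] -> levels [3 5 4 5]
Step 5: flows [1->0,2->0,1->2,3->2] -> levels [5 3 5 4]
Step 6: flows [0->1,0=2,2->1,2->3] -> levels [4 5 3 5]
Step 7: flows [1->0,0->2,1->2,3->2] -> levels [4 3 6 4]
Step 8: flows [0->1,2->0,2->1,2->3] -> levels [4 5 3 5]
  -> period-2 cycle: step 8 state = step 6 state; never stabilizes
  -> state at step 30: (30-6) mod 2 = 0, same as step 6 -> [4 5 3 5]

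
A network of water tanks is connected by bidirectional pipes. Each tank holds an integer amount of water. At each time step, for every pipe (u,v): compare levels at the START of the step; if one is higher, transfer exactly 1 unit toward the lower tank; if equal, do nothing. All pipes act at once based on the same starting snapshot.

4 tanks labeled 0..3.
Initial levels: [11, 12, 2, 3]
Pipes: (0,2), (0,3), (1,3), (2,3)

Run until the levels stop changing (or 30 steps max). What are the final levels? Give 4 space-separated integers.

Step 1: flows [0->2,0->3,1->3,3->2] -> levels [9 11 4 4]
Step 2: flows [0->2,0->3,1->3,2=3] -> levels [7 10 5 6]
Step 3: flows [0->2,0->3,1->3,3->2] -> levels [5 9 7 7]
Step 4: flows [2->0,3->0,1->3,2=3] -> levels [7 8 6 7]
Step 5: flows [0->2,0=3,1->3,3->2] -> levels [6 7 8 7]
Step 6: flows [2->0,3->0,1=3,2->3] -> levels [8 7 6 7]
Step 7: flows [0->2,0->3,1=3,3->2] -> levels [6 7 8 7]
  -> period-2 cycle: step 7 state = step 5 state; never stabilizes
  -> state at step 30: (30-5) mod 2 = 1, same as step 6 -> [8 7 6 7]

Answer: 8 7 6 7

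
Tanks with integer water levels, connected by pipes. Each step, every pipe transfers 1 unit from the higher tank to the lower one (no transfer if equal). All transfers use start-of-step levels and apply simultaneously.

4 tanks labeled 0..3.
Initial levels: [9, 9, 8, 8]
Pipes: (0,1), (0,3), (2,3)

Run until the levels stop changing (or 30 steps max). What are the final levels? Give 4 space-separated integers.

Answer: 10 8 9 7

Derivation:
Step 1: flows [0=1,0->3,2=3] -> levels [8 9 8 9]
Step 2: flows [1->0,3->0,3->2] -> levels [10 8 9 7]
Step 3: flows [0->1,0->3,2->3] -> levels [8 9 8 9]
  -> period-2 cycle: step 3 state = step 1 state; never stabilizes
  -> state at step 30: (30-1) mod 2 = 1, same as step 2 -> [10 8 9 7]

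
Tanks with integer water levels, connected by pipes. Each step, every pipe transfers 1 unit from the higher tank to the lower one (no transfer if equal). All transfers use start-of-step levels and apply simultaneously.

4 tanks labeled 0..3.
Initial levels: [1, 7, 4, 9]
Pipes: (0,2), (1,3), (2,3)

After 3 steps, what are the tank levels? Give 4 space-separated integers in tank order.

Step 1: flows [2->0,3->1,3->2] -> levels [2 8 4 7]
Step 2: flows [2->0,1->3,3->2] -> levels [3 7 4 7]
Step 3: flows [2->0,1=3,3->2] -> levels [4 7 4 6]

Answer: 4 7 4 6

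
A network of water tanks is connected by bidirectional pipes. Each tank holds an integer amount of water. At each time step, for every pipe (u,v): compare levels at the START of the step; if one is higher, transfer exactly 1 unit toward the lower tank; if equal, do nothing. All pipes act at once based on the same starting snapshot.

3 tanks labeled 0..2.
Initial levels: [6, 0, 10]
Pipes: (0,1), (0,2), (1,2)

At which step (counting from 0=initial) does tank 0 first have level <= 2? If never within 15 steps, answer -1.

Answer: -1

Derivation:
Step 1: flows [0->1,2->0,2->1] -> levels [6 2 8]
Step 2: flows [0->1,2->0,2->1] -> levels [6 4 6]
Step 3: flows [0->1,0=2,2->1] -> levels [5 6 5]
Step 4: flows [1->0,0=2,1->2] -> levels [6 4 6]
  -> period-2 cycle (repeats step 2); tank 0 never drops to <=2
Tank 0 never reaches <=2 within 15 steps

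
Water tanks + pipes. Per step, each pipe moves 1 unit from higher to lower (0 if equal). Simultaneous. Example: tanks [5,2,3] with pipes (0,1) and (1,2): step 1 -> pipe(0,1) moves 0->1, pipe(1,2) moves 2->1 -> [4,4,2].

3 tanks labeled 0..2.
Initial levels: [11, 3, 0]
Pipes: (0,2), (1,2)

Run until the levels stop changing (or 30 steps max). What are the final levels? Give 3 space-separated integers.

Step 1: flows [0->2,1->2] -> levels [10 2 2]
Step 2: flows [0->2,1=2] -> levels [9 2 3]
Step 3: flows [0->2,2->1] -> levels [8 3 3]
Step 4: flows [0->2,1=2] -> levels [7 3 4]
Step 5: flows [0->2,2->1] -> levels [6 4 4]
Step 6: flows [0->2,1=2] -> levels [5 4 5]
Step 7: flows [0=2,2->1] -> levels [5 5 4]
Step 8: flows [0->2,1->2] -> levels [4 4 6]
Step 9: flows [2->0,2->1] -> levels [5 5 4]
  -> period-2 cycle: step 9 state = step 7 state; never stabilizes
  -> state at step 30: (30-7) mod 2 = 1, same as step 8 -> [4 4 6]

Answer: 4 4 6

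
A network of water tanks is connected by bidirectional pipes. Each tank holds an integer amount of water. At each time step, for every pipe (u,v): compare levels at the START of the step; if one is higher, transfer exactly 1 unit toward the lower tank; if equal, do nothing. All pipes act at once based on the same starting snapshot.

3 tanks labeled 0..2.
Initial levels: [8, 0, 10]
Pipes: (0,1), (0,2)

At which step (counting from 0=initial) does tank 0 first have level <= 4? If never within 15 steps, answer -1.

Answer: -1

Derivation:
Step 1: flows [0->1,2->0] -> levels [8 1 9]
Step 2: flows [0->1,2->0] -> levels [8 2 8]
Step 3: flows [0->1,0=2] -> levels [7 3 8]
Step 4: flows [0->1,2->0] -> levels [7 4 7]
Step 5: flows [0->1,0=2] -> levels [6 5 7]
Step 6: flows [0->1,2->0] -> levels [6 6 6]
Step 7: flows [0=1,0=2] -> levels [6 6 6]
  -> stable; tank 0 stays at 6 > 4
Tank 0 never reaches <=4 within 15 steps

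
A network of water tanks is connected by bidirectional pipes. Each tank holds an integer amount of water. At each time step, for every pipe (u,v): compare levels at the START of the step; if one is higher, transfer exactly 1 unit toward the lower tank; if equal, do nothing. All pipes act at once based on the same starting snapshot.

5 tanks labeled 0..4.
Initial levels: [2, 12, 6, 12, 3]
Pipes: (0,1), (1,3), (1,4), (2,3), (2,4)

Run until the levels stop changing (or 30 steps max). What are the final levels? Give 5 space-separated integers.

Step 1: flows [1->0,1=3,1->4,3->2,2->4] -> levels [3 10 6 11 5]
Step 2: flows [1->0,3->1,1->4,3->2,2->4] -> levels [4 9 6 9 7]
Step 3: flows [1->0,1=3,1->4,3->2,4->2] -> levels [5 7 8 8 7]
Step 4: flows [1->0,3->1,1=4,2=3,2->4] -> levels [6 7 7 7 8]
Step 5: flows [1->0,1=3,4->1,2=3,4->2] -> levels [7 7 8 7 6]
Step 6: flows [0=1,1=3,1->4,2->3,2->4] -> levels [7 6 6 8 8]
Step 7: flows [0->1,3->1,4->1,3->2,4->2] -> levels [6 9 8 6 6]
Step 8: flows [1->0,1->3,1->4,2->3,2->4] -> levels [7 6 6 8 8]
  -> period-2 cycle: step 8 state = step 6 state; never stabilizes
  -> state at step 30: (30-6) mod 2 = 0, same as step 6 -> [7 6 6 8 8]

Answer: 7 6 6 8 8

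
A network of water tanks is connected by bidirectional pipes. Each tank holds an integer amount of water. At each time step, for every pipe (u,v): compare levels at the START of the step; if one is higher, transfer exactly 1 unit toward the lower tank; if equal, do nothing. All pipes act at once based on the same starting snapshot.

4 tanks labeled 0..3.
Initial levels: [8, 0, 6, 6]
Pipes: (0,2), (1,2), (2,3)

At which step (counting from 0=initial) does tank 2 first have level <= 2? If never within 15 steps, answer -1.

Step 1: flows [0->2,2->1,2=3] -> levels [7 1 6 6]
Step 2: flows [0->2,2->1,2=3] -> levels [6 2 6 6]
Step 3: flows [0=2,2->1,2=3] -> levels [6 3 5 6]
Step 4: flows [0->2,2->1,3->2] -> levels [5 4 6 5]
Step 5: flows [2->0,2->1,2->3] -> levels [6 5 3 6]
Step 6: flows [0->2,1->2,3->2] -> levels [5 4 6 5]
  -> period-2 cycle (repeats step 4); tank 2 never drops to <=2
Tank 2 never reaches <=2 within 15 steps

Answer: -1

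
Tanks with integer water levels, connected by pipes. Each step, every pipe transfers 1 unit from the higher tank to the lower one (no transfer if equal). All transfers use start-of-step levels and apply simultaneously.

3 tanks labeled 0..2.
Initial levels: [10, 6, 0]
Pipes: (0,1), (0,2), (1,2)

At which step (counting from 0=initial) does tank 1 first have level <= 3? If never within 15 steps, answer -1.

Step 1: flows [0->1,0->2,1->2] -> levels [8 6 2]
Step 2: flows [0->1,0->2,1->2] -> levels [6 6 4]
Step 3: flows [0=1,0->2,1->2] -> levels [5 5 6]
Step 4: flows [0=1,2->0,2->1] -> levels [6 6 4]
  -> period-2 cycle (repeats step 2); tank 1 never drops to <=3
Tank 1 never reaches <=3 within 15 steps

Answer: -1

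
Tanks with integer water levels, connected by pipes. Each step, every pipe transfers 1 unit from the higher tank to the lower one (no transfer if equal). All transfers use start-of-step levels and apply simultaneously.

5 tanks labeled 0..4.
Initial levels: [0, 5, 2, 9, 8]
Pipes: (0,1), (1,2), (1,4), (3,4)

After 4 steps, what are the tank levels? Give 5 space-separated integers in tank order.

Answer: 4 3 4 7 6

Derivation:
Step 1: flows [1->0,1->2,4->1,3->4] -> levels [1 4 3 8 8]
Step 2: flows [1->0,1->2,4->1,3=4] -> levels [2 3 4 8 7]
Step 3: flows [1->0,2->1,4->1,3->4] -> levels [3 4 3 7 7]
Step 4: flows [1->0,1->2,4->1,3=4] -> levels [4 3 4 7 6]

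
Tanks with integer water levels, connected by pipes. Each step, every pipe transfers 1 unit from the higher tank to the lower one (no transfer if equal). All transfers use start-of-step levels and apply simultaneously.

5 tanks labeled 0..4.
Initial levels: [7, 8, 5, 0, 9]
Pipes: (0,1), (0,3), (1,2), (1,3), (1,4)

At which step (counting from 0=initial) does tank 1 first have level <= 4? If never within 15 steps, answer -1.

Answer: 3

Derivation:
Step 1: flows [1->0,0->3,1->2,1->3,4->1] -> levels [7 6 6 2 8]
Step 2: flows [0->1,0->3,1=2,1->3,4->1] -> levels [5 7 6 4 7]
Step 3: flows [1->0,0->3,1->2,1->3,1=4] -> levels [5 4 7 6 7]
Tank 1 first reaches <=4 at step 3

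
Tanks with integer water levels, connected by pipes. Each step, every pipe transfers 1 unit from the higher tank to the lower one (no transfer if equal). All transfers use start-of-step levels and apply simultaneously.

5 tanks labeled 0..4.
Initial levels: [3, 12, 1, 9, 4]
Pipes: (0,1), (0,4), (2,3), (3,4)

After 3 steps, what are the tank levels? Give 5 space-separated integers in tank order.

Answer: 7 9 4 5 4

Derivation:
Step 1: flows [1->0,4->0,3->2,3->4] -> levels [5 11 2 7 4]
Step 2: flows [1->0,0->4,3->2,3->4] -> levels [5 10 3 5 6]
Step 3: flows [1->0,4->0,3->2,4->3] -> levels [7 9 4 5 4]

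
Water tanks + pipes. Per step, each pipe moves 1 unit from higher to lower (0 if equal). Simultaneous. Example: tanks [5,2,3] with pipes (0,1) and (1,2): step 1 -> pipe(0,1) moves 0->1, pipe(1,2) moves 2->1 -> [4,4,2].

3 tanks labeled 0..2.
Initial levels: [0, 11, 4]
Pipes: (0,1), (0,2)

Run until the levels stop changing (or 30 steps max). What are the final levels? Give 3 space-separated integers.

Answer: 5 5 5

Derivation:
Step 1: flows [1->0,2->0] -> levels [2 10 3]
Step 2: flows [1->0,2->0] -> levels [4 9 2]
Step 3: flows [1->0,0->2] -> levels [4 8 3]
Step 4: flows [1->0,0->2] -> levels [4 7 4]
Step 5: flows [1->0,0=2] -> levels [5 6 4]
Step 6: flows [1->0,0->2] -> levels [5 5 5]
Step 7: flows [0=1,0=2] -> levels [5 5 5]
  -> stable (no change)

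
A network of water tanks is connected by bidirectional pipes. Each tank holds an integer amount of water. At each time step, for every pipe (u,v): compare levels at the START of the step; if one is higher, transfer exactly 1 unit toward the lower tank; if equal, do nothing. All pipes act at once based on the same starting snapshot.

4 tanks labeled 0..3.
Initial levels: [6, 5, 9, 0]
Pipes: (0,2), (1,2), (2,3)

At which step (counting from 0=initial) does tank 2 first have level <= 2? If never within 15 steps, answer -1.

Step 1: flows [2->0,2->1,2->3] -> levels [7 6 6 1]
Step 2: flows [0->2,1=2,2->3] -> levels [6 6 6 2]
Step 3: flows [0=2,1=2,2->3] -> levels [6 6 5 3]
Step 4: flows [0->2,1->2,2->3] -> levels [5 5 6 4]
Step 5: flows [2->0,2->1,2->3] -> levels [6 6 3 5]
Step 6: flows [0->2,1->2,3->2] -> levels [5 5 6 4]
  -> period-2 cycle (repeats step 4); tank 2 never drops to <=2
Tank 2 never reaches <=2 within 15 steps

Answer: -1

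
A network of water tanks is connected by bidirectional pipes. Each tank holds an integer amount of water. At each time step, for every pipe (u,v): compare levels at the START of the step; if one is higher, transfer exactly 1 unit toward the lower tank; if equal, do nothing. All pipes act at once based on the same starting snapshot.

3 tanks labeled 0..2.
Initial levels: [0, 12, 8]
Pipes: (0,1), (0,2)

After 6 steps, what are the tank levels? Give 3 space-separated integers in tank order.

Answer: 6 7 7

Derivation:
Step 1: flows [1->0,2->0] -> levels [2 11 7]
Step 2: flows [1->0,2->0] -> levels [4 10 6]
Step 3: flows [1->0,2->0] -> levels [6 9 5]
Step 4: flows [1->0,0->2] -> levels [6 8 6]
Step 5: flows [1->0,0=2] -> levels [7 7 6]
Step 6: flows [0=1,0->2] -> levels [6 7 7]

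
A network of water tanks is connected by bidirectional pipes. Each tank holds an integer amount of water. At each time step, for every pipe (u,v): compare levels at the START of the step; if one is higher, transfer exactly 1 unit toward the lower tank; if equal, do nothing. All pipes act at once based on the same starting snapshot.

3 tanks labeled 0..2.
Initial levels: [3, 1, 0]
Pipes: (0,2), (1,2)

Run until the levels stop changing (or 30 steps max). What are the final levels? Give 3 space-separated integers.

Answer: 2 2 0

Derivation:
Step 1: flows [0->2,1->2] -> levels [2 0 2]
Step 2: flows [0=2,2->1] -> levels [2 1 1]
Step 3: flows [0->2,1=2] -> levels [1 1 2]
Step 4: flows [2->0,2->1] -> levels [2 2 0]
Step 5: flows [0->2,1->2] -> levels [1 1 2]
  -> period-2 cycle: step 5 state = step 3 state; never stabilizes
  -> state at step 30: (30-3) mod 2 = 1, same as step 4 -> [2 2 0]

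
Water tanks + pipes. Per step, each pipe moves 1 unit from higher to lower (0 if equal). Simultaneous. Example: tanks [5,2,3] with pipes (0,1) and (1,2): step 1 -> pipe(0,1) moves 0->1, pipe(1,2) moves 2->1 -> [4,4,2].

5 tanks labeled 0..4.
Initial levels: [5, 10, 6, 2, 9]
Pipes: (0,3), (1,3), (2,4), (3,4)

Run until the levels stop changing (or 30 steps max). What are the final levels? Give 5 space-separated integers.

Step 1: flows [0->3,1->3,4->2,4->3] -> levels [4 9 7 5 7]
Step 2: flows [3->0,1->3,2=4,4->3] -> levels [5 8 7 6 6]
Step 3: flows [3->0,1->3,2->4,3=4] -> levels [6 7 6 6 7]
Step 4: flows [0=3,1->3,4->2,4->3] -> levels [6 6 7 8 5]
Step 5: flows [3->0,3->1,2->4,3->4] -> levels [7 7 6 5 7]
Step 6: flows [0->3,1->3,4->2,4->3] -> levels [6 6 7 8 5]
  -> period-2 cycle: step 6 state = step 4 state; never stabilizes
  -> state at step 30: (30-4) mod 2 = 0, same as step 4 -> [6 6 7 8 5]

Answer: 6 6 7 8 5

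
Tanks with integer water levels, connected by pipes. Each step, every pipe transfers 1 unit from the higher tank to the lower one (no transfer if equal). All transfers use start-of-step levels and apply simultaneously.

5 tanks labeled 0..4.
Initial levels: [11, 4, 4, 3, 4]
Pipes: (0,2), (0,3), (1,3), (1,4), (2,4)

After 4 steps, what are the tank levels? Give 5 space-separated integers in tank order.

Step 1: flows [0->2,0->3,1->3,1=4,2=4] -> levels [9 3 5 5 4]
Step 2: flows [0->2,0->3,3->1,4->1,2->4] -> levels [7 5 5 5 4]
Step 3: flows [0->2,0->3,1=3,1->4,2->4] -> levels [5 4 5 6 6]
Step 4: flows [0=2,3->0,3->1,4->1,4->2] -> levels [6 6 6 4 4]

Answer: 6 6 6 4 4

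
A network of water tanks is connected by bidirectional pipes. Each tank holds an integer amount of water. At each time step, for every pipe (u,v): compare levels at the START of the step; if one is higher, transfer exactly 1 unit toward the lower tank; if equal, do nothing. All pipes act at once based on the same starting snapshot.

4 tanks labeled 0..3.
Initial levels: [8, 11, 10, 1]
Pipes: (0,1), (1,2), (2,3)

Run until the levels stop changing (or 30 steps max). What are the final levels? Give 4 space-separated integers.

Step 1: flows [1->0,1->2,2->3] -> levels [9 9 10 2]
Step 2: flows [0=1,2->1,2->3] -> levels [9 10 8 3]
Step 3: flows [1->0,1->2,2->3] -> levels [10 8 8 4]
Step 4: flows [0->1,1=2,2->3] -> levels [9 9 7 5]
Step 5: flows [0=1,1->2,2->3] -> levels [9 8 7 6]
Step 6: flows [0->1,1->2,2->3] -> levels [8 8 7 7]
Step 7: flows [0=1,1->2,2=3] -> levels [8 7 8 7]
Step 8: flows [0->1,2->1,2->3] -> levels [7 9 6 8]
Step 9: flows [1->0,1->2,3->2] -> levels [8 7 8 7]
  -> period-2 cycle: step 9 state = step 7 state; never stabilizes
  -> state at step 30: (30-7) mod 2 = 1, same as step 8 -> [7 9 6 8]

Answer: 7 9 6 8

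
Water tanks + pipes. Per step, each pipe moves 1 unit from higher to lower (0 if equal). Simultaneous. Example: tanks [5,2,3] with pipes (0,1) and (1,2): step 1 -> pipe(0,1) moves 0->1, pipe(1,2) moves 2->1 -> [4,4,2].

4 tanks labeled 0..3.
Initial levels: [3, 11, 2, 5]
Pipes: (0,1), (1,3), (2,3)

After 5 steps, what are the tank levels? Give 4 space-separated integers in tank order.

Answer: 6 4 5 6

Derivation:
Step 1: flows [1->0,1->3,3->2] -> levels [4 9 3 5]
Step 2: flows [1->0,1->3,3->2] -> levels [5 7 4 5]
Step 3: flows [1->0,1->3,3->2] -> levels [6 5 5 5]
Step 4: flows [0->1,1=3,2=3] -> levels [5 6 5 5]
Step 5: flows [1->0,1->3,2=3] -> levels [6 4 5 6]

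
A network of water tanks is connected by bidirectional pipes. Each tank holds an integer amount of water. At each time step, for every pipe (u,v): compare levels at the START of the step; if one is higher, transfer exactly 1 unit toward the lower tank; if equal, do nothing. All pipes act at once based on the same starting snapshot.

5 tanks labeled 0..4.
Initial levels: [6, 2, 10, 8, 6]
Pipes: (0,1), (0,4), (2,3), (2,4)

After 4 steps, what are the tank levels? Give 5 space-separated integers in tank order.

Step 1: flows [0->1,0=4,2->3,2->4] -> levels [5 3 8 9 7]
Step 2: flows [0->1,4->0,3->2,2->4] -> levels [5 4 8 8 7]
Step 3: flows [0->1,4->0,2=3,2->4] -> levels [5 5 7 8 7]
Step 4: flows [0=1,4->0,3->2,2=4] -> levels [6 5 8 7 6]

Answer: 6 5 8 7 6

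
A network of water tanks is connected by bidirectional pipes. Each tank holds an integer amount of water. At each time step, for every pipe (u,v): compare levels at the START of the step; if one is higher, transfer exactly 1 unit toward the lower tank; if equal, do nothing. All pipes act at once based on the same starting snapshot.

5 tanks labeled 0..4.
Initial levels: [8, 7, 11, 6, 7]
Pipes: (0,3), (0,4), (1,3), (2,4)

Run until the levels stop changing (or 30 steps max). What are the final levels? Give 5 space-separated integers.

Step 1: flows [0->3,0->4,1->3,2->4] -> levels [6 6 10 8 9]
Step 2: flows [3->0,4->0,3->1,2->4] -> levels [8 7 9 6 9]
Step 3: flows [0->3,4->0,1->3,2=4] -> levels [8 6 9 8 8]
Step 4: flows [0=3,0=4,3->1,2->4] -> levels [8 7 8 7 9]
Step 5: flows [0->3,4->0,1=3,4->2] -> levels [8 7 9 8 7]
Step 6: flows [0=3,0->4,3->1,2->4] -> levels [7 8 8 7 9]
Step 7: flows [0=3,4->0,1->3,4->2] -> levels [8 7 9 8 7]
  -> period-2 cycle: step 7 state = step 5 state; never stabilizes
  -> state at step 30: (30-5) mod 2 = 1, same as step 6 -> [7 8 8 7 9]

Answer: 7 8 8 7 9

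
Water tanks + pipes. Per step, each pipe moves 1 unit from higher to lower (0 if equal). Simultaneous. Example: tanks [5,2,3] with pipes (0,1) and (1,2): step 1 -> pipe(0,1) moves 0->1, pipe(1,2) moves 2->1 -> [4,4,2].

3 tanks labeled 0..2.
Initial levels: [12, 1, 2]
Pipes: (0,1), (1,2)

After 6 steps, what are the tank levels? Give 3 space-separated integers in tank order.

Answer: 6 5 4

Derivation:
Step 1: flows [0->1,2->1] -> levels [11 3 1]
Step 2: flows [0->1,1->2] -> levels [10 3 2]
Step 3: flows [0->1,1->2] -> levels [9 3 3]
Step 4: flows [0->1,1=2] -> levels [8 4 3]
Step 5: flows [0->1,1->2] -> levels [7 4 4]
Step 6: flows [0->1,1=2] -> levels [6 5 4]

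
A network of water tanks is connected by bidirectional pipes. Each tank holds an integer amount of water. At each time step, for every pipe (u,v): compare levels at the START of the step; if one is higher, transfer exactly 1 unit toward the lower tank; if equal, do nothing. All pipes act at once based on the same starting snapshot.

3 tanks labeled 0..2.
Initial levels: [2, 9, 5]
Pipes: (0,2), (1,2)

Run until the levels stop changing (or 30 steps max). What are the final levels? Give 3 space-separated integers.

Step 1: flows [2->0,1->2] -> levels [3 8 5]
Step 2: flows [2->0,1->2] -> levels [4 7 5]
Step 3: flows [2->0,1->2] -> levels [5 6 5]
Step 4: flows [0=2,1->2] -> levels [5 5 6]
Step 5: flows [2->0,2->1] -> levels [6 6 4]
Step 6: flows [0->2,1->2] -> levels [5 5 6]
  -> period-2 cycle: step 6 state = step 4 state; never stabilizes
  -> state at step 30: (30-4) mod 2 = 0, same as step 4 -> [5 5 6]

Answer: 5 5 6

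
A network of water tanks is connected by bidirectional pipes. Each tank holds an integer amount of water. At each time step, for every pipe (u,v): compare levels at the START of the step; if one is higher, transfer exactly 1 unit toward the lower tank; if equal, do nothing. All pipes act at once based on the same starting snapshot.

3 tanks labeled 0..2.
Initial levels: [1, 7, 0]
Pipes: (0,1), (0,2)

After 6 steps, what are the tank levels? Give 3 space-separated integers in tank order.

Answer: 4 2 2

Derivation:
Step 1: flows [1->0,0->2] -> levels [1 6 1]
Step 2: flows [1->0,0=2] -> levels [2 5 1]
Step 3: flows [1->0,0->2] -> levels [2 4 2]
Step 4: flows [1->0,0=2] -> levels [3 3 2]
Step 5: flows [0=1,0->2] -> levels [2 3 3]
Step 6: flows [1->0,2->0] -> levels [4 2 2]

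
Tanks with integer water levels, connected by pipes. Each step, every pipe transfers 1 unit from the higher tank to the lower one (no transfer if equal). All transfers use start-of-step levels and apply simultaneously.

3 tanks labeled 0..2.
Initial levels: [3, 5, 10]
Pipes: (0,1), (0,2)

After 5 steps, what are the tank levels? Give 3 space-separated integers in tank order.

Answer: 6 6 6

Derivation:
Step 1: flows [1->0,2->0] -> levels [5 4 9]
Step 2: flows [0->1,2->0] -> levels [5 5 8]
Step 3: flows [0=1,2->0] -> levels [6 5 7]
Step 4: flows [0->1,2->0] -> levels [6 6 6]
Step 5: flows [0=1,0=2] -> levels [6 6 6]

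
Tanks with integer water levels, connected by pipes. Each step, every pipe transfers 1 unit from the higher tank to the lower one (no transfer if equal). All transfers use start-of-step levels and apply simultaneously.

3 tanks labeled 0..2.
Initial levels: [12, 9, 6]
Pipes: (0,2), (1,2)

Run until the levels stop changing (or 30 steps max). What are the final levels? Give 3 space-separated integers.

Answer: 9 9 9

Derivation:
Step 1: flows [0->2,1->2] -> levels [11 8 8]
Step 2: flows [0->2,1=2] -> levels [10 8 9]
Step 3: flows [0->2,2->1] -> levels [9 9 9]
Step 4: flows [0=2,1=2] -> levels [9 9 9]
  -> stable (no change)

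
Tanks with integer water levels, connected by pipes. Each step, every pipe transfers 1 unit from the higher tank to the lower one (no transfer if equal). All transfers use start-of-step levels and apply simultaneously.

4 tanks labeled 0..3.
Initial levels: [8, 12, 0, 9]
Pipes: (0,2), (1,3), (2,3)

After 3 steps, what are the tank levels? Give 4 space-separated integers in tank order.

Answer: 5 9 6 9

Derivation:
Step 1: flows [0->2,1->3,3->2] -> levels [7 11 2 9]
Step 2: flows [0->2,1->3,3->2] -> levels [6 10 4 9]
Step 3: flows [0->2,1->3,3->2] -> levels [5 9 6 9]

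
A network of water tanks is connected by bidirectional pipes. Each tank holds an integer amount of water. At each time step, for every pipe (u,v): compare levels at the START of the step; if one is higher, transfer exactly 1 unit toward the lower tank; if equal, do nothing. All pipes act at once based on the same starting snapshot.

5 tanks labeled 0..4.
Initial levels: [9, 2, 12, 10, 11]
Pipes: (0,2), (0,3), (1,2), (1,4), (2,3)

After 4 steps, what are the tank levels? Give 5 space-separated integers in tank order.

Answer: 9 8 10 9 8

Derivation:
Step 1: flows [2->0,3->0,2->1,4->1,2->3] -> levels [11 4 9 10 10]
Step 2: flows [0->2,0->3,2->1,4->1,3->2] -> levels [9 6 10 10 9]
Step 3: flows [2->0,3->0,2->1,4->1,2=3] -> levels [11 8 8 9 8]
Step 4: flows [0->2,0->3,1=2,1=4,3->2] -> levels [9 8 10 9 8]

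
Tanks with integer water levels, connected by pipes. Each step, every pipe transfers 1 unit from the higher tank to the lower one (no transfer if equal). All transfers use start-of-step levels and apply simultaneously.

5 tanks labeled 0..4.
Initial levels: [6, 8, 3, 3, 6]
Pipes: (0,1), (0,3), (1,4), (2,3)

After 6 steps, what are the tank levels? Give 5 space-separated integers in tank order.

Answer: 6 6 5 4 5

Derivation:
Step 1: flows [1->0,0->3,1->4,2=3] -> levels [6 6 3 4 7]
Step 2: flows [0=1,0->3,4->1,3->2] -> levels [5 7 4 4 6]
Step 3: flows [1->0,0->3,1->4,2=3] -> levels [5 5 4 5 7]
Step 4: flows [0=1,0=3,4->1,3->2] -> levels [5 6 5 4 6]
Step 5: flows [1->0,0->3,1=4,2->3] -> levels [5 5 4 6 6]
Step 6: flows [0=1,3->0,4->1,3->2] -> levels [6 6 5 4 5]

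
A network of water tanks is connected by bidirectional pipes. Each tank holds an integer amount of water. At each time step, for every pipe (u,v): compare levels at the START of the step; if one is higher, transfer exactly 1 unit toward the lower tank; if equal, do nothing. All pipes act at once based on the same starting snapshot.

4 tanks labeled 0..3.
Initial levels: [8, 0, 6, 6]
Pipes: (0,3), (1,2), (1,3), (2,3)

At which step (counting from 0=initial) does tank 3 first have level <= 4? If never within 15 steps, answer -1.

Step 1: flows [0->3,2->1,3->1,2=3] -> levels [7 2 5 6]
Step 2: flows [0->3,2->1,3->1,3->2] -> levels [6 4 5 5]
Step 3: flows [0->3,2->1,3->1,2=3] -> levels [5 6 4 5]
Step 4: flows [0=3,1->2,1->3,3->2] -> levels [5 4 6 5]
Step 5: flows [0=3,2->1,3->1,2->3] -> levels [5 6 4 5]
  -> period-2 cycle (repeats step 3); tank 3 never drops to <=4
Tank 3 never reaches <=4 within 15 steps

Answer: -1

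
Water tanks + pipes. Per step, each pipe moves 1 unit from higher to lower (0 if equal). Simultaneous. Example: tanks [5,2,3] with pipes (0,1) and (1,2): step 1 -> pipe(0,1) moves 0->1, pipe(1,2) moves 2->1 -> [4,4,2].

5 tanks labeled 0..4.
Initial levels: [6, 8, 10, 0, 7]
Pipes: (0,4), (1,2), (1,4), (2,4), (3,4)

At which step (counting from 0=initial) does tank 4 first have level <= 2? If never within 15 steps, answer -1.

Answer: -1

Derivation:
Step 1: flows [4->0,2->1,1->4,2->4,4->3] -> levels [7 8 8 1 7]
Step 2: flows [0=4,1=2,1->4,2->4,4->3] -> levels [7 7 7 2 8]
Step 3: flows [4->0,1=2,4->1,4->2,4->3] -> levels [8 8 8 3 4]
Step 4: flows [0->4,1=2,1->4,2->4,4->3] -> levels [7 7 7 4 6]
Step 5: flows [0->4,1=2,1->4,2->4,4->3] -> levels [6 6 6 5 8]
Step 6: flows [4->0,1=2,4->1,4->2,4->3] -> levels [7 7 7 6 4]
Step 7: flows [0->4,1=2,1->4,2->4,3->4] -> levels [6 6 6 5 8]
  -> period-2 cycle (repeats step 5); tank 4 never drops to <=2
Tank 4 never reaches <=2 within 15 steps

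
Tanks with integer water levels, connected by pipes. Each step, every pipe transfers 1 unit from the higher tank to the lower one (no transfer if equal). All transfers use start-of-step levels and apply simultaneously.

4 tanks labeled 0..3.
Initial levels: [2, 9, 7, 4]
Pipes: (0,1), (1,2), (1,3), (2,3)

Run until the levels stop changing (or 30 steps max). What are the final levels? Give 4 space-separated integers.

Step 1: flows [1->0,1->2,1->3,2->3] -> levels [3 6 7 6]
Step 2: flows [1->0,2->1,1=3,2->3] -> levels [4 6 5 7]
Step 3: flows [1->0,1->2,3->1,3->2] -> levels [5 5 7 5]
Step 4: flows [0=1,2->1,1=3,2->3] -> levels [5 6 5 6]
Step 5: flows [1->0,1->2,1=3,3->2] -> levels [6 4 7 5]
Step 6: flows [0->1,2->1,3->1,2->3] -> levels [5 7 5 5]
Step 7: flows [1->0,1->2,1->3,2=3] -> levels [6 4 6 6]
Step 8: flows [0->1,2->1,3->1,2=3] -> levels [5 7 5 5]
  -> period-2 cycle: step 8 state = step 6 state; never stabilizes
  -> state at step 30: (30-6) mod 2 = 0, same as step 6 -> [5 7 5 5]

Answer: 5 7 5 5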